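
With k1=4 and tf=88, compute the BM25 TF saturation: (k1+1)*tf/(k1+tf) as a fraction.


BM25 TF component = (k1+1)*tf / (k1+tf)
k1 = 4, tf = 88
Numerator = (4+1)*88 = 440
Denominator = 4 + 88 = 92
= 440/92 = 110/23

110/23


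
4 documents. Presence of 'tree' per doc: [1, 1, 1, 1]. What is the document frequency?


Checking each document for 'tree':
Doc 1: present
Doc 2: present
Doc 3: present
Doc 4: present
df = sum of presences = 1 + 1 + 1 + 1 = 4

4


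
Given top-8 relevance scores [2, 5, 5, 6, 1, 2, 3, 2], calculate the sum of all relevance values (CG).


Cumulative Gain = sum of relevance scores
Position 1: rel=2, running sum=2
Position 2: rel=5, running sum=7
Position 3: rel=5, running sum=12
Position 4: rel=6, running sum=18
Position 5: rel=1, running sum=19
Position 6: rel=2, running sum=21
Position 7: rel=3, running sum=24
Position 8: rel=2, running sum=26
CG = 26

26


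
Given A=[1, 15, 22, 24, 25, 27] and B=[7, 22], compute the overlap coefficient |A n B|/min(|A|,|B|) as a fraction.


A intersect B = [22]
|A intersect B| = 1
min(|A|, |B|) = min(6, 2) = 2
Overlap = 1 / 2 = 1/2

1/2


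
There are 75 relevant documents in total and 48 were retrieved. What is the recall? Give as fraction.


Recall = retrieved_relevant / total_relevant
= 48 / 75
= 48 / (48 + 27)
= 16/25

16/25


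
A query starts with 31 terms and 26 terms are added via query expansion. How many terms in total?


Original terms: 31
Expansion terms: 26
Total = 31 + 26 = 57

57


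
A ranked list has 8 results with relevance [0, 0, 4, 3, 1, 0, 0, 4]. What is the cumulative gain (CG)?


Cumulative Gain = sum of relevance scores
Position 1: rel=0, running sum=0
Position 2: rel=0, running sum=0
Position 3: rel=4, running sum=4
Position 4: rel=3, running sum=7
Position 5: rel=1, running sum=8
Position 6: rel=0, running sum=8
Position 7: rel=0, running sum=8
Position 8: rel=4, running sum=12
CG = 12

12


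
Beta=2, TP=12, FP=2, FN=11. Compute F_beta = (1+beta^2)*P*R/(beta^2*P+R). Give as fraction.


P = TP/(TP+FP) = 12/14 = 6/7
R = TP/(TP+FN) = 12/23 = 12/23
beta^2 = 2^2 = 4
(1 + beta^2) = 5
Numerator = (1+beta^2)*P*R = 360/161
Denominator = beta^2*P + R = 24/7 + 12/23 = 636/161
F_beta = 30/53

30/53


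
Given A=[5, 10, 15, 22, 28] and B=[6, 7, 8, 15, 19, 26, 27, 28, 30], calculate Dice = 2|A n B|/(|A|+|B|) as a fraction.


A intersect B = [15, 28]
|A intersect B| = 2
|A| = 5, |B| = 9
Dice = 2*2 / (5+9)
= 4 / 14 = 2/7

2/7


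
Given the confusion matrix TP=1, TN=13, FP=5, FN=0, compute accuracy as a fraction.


Accuracy = (TP + TN) / (TP + TN + FP + FN)
TP + TN = 1 + 13 = 14
Total = 1 + 13 + 5 + 0 = 19
Accuracy = 14 / 19 = 14/19

14/19


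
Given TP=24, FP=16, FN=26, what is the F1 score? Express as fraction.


F1 = 2 * P * R / (P + R)
P = TP/(TP+FP) = 24/40 = 3/5
R = TP/(TP+FN) = 24/50 = 12/25
2 * P * R = 2 * 3/5 * 12/25 = 72/125
P + R = 3/5 + 12/25 = 27/25
F1 = 72/125 / 27/25 = 8/15

8/15


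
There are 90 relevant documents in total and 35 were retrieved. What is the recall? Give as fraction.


Recall = retrieved_relevant / total_relevant
= 35 / 90
= 35 / (35 + 55)
= 7/18

7/18


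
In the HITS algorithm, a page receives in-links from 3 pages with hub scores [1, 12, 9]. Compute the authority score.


Authority = sum of hub scores of in-linkers
In-link 1: hub score = 1
In-link 2: hub score = 12
In-link 3: hub score = 9
Authority = 1 + 12 + 9 = 22

22


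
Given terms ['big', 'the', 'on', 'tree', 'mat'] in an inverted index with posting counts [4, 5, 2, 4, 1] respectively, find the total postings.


Summing posting list sizes:
'big': 4 postings
'the': 5 postings
'on': 2 postings
'tree': 4 postings
'mat': 1 postings
Total = 4 + 5 + 2 + 4 + 1 = 16

16


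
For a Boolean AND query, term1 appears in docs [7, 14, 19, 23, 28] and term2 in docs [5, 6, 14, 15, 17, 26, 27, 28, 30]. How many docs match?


Boolean AND: find intersection of posting lists
term1 docs: [7, 14, 19, 23, 28]
term2 docs: [5, 6, 14, 15, 17, 26, 27, 28, 30]
Intersection: [14, 28]
|intersection| = 2

2


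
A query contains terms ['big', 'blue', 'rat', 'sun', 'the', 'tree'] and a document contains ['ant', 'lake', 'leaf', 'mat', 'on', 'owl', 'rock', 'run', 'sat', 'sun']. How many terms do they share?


Query terms: ['big', 'blue', 'rat', 'sun', 'the', 'tree']
Document terms: ['ant', 'lake', 'leaf', 'mat', 'on', 'owl', 'rock', 'run', 'sat', 'sun']
Common terms: ['sun']
Overlap count = 1

1


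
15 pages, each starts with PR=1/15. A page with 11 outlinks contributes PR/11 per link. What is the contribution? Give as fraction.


Initial PR = 1/15 = 1/15
Outlinks = 11
Contribution per link = PR / outlinks
= 1/15 / 11
= 1/165

1/165


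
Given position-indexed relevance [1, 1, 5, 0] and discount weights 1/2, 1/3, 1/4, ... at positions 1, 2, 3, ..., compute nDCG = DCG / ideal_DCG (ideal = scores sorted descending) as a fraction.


Position discount weights w_i = 1/(i+1) for i=1..4:
Weights = [1/2, 1/3, 1/4, 1/5]
Actual relevance: [1, 1, 5, 0]
DCG = 1/2 + 1/3 + 5/4 + 0/5 = 25/12
Ideal relevance (sorted desc): [5, 1, 1, 0]
Ideal DCG = 5/2 + 1/3 + 1/4 + 0/5 = 37/12
nDCG = DCG / ideal_DCG = 25/12 / 37/12 = 25/37

25/37


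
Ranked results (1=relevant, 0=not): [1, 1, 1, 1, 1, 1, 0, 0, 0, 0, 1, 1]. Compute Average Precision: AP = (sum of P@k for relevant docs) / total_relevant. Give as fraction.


Computing P@k for each relevant position:
Position 1: relevant, P@1 = 1/1 = 1
Position 2: relevant, P@2 = 2/2 = 1
Position 3: relevant, P@3 = 3/3 = 1
Position 4: relevant, P@4 = 4/4 = 1
Position 5: relevant, P@5 = 5/5 = 1
Position 6: relevant, P@6 = 6/6 = 1
Position 7: not relevant
Position 8: not relevant
Position 9: not relevant
Position 10: not relevant
Position 11: relevant, P@11 = 7/11 = 7/11
Position 12: relevant, P@12 = 8/12 = 2/3
Sum of P@k = 1 + 1 + 1 + 1 + 1 + 1 + 7/11 + 2/3 = 241/33
AP = 241/33 / 8 = 241/264

241/264


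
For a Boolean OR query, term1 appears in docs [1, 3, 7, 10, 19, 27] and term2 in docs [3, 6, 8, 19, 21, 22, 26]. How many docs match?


Boolean OR: find union of posting lists
term1 docs: [1, 3, 7, 10, 19, 27]
term2 docs: [3, 6, 8, 19, 21, 22, 26]
Union: [1, 3, 6, 7, 8, 10, 19, 21, 22, 26, 27]
|union| = 11

11


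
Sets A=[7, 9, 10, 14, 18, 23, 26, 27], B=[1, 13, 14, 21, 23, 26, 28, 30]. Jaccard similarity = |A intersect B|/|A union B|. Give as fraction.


A intersect B = [14, 23, 26]
|A intersect B| = 3
A union B = [1, 7, 9, 10, 13, 14, 18, 21, 23, 26, 27, 28, 30]
|A union B| = 13
Jaccard = 3/13 = 3/13

3/13


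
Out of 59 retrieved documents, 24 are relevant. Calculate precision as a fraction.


Precision = relevant_retrieved / total_retrieved
= 24 / 59
= 24 / (24 + 35)
= 24/59

24/59


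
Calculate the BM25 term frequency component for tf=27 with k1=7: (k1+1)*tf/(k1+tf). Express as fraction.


BM25 TF component = (k1+1)*tf / (k1+tf)
k1 = 7, tf = 27
Numerator = (7+1)*27 = 216
Denominator = 7 + 27 = 34
= 216/34 = 108/17

108/17


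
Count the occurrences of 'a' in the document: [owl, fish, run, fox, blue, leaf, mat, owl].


Document has 8 words
Scanning for 'a':
Term not found in document
Count = 0

0


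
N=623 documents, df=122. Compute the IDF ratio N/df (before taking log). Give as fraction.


IDF ratio = N / df
= 623 / 122
= 623/122

623/122


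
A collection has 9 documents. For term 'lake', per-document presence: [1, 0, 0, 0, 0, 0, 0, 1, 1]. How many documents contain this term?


Checking each document for 'lake':
Doc 1: present
Doc 2: absent
Doc 3: absent
Doc 4: absent
Doc 5: absent
Doc 6: absent
Doc 7: absent
Doc 8: present
Doc 9: present
df = sum of presences = 1 + 0 + 0 + 0 + 0 + 0 + 0 + 1 + 1 = 3

3


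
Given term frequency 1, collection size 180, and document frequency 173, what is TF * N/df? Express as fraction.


TF * (N/df)
= 1 * (180/173)
= 1 * 180/173
= 180/173

180/173


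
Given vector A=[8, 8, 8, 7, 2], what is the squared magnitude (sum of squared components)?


|A|^2 = sum of squared components
A[0]^2 = 8^2 = 64
A[1]^2 = 8^2 = 64
A[2]^2 = 8^2 = 64
A[3]^2 = 7^2 = 49
A[4]^2 = 2^2 = 4
Sum = 64 + 64 + 64 + 49 + 4 = 245

245


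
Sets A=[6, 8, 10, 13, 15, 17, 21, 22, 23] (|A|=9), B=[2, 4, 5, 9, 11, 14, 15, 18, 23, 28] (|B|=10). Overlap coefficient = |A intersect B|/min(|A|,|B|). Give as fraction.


A intersect B = [15, 23]
|A intersect B| = 2
min(|A|, |B|) = min(9, 10) = 9
Overlap = 2 / 9 = 2/9

2/9


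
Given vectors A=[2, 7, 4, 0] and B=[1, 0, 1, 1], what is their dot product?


Dot product = sum of element-wise products
A[0]*B[0] = 2*1 = 2
A[1]*B[1] = 7*0 = 0
A[2]*B[2] = 4*1 = 4
A[3]*B[3] = 0*1 = 0
Sum = 2 + 0 + 4 + 0 = 6

6


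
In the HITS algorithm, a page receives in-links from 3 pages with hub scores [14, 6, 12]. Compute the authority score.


Authority = sum of hub scores of in-linkers
In-link 1: hub score = 14
In-link 2: hub score = 6
In-link 3: hub score = 12
Authority = 14 + 6 + 12 = 32

32


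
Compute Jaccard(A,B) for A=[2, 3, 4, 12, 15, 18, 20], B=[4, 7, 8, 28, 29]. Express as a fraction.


A intersect B = [4]
|A intersect B| = 1
A union B = [2, 3, 4, 7, 8, 12, 15, 18, 20, 28, 29]
|A union B| = 11
Jaccard = 1/11 = 1/11

1/11


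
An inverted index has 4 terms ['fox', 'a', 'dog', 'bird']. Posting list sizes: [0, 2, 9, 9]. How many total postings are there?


Summing posting list sizes:
'fox': 0 postings
'a': 2 postings
'dog': 9 postings
'bird': 9 postings
Total = 0 + 2 + 9 + 9 = 20

20


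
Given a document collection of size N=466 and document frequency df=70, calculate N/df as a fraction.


IDF ratio = N / df
= 466 / 70
= 233/35

233/35


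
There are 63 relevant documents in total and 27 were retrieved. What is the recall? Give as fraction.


Recall = retrieved_relevant / total_relevant
= 27 / 63
= 27 / (27 + 36)
= 3/7

3/7


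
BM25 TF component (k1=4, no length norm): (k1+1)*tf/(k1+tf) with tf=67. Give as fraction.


BM25 TF component = (k1+1)*tf / (k1+tf)
k1 = 4, tf = 67
Numerator = (4+1)*67 = 335
Denominator = 4 + 67 = 71
= 335/71 = 335/71

335/71


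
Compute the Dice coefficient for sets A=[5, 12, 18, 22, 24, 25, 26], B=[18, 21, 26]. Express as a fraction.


A intersect B = [18, 26]
|A intersect B| = 2
|A| = 7, |B| = 3
Dice = 2*2 / (7+3)
= 4 / 10 = 2/5

2/5


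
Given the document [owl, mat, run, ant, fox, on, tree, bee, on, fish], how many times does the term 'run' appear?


Document has 10 words
Scanning for 'run':
Found at positions: [2]
Count = 1

1


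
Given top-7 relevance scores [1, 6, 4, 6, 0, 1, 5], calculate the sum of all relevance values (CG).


Cumulative Gain = sum of relevance scores
Position 1: rel=1, running sum=1
Position 2: rel=6, running sum=7
Position 3: rel=4, running sum=11
Position 4: rel=6, running sum=17
Position 5: rel=0, running sum=17
Position 6: rel=1, running sum=18
Position 7: rel=5, running sum=23
CG = 23

23


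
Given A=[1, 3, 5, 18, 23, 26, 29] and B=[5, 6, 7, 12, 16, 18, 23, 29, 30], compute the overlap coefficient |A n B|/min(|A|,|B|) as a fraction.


A intersect B = [5, 18, 23, 29]
|A intersect B| = 4
min(|A|, |B|) = min(7, 9) = 7
Overlap = 4 / 7 = 4/7

4/7


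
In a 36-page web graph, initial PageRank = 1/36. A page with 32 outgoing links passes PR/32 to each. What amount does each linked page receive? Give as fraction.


Initial PR = 1/36 = 1/36
Outlinks = 32
Contribution per link = PR / outlinks
= 1/36 / 32
= 1/1152

1/1152


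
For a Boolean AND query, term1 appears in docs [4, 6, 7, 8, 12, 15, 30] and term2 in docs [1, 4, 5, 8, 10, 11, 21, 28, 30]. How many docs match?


Boolean AND: find intersection of posting lists
term1 docs: [4, 6, 7, 8, 12, 15, 30]
term2 docs: [1, 4, 5, 8, 10, 11, 21, 28, 30]
Intersection: [4, 8, 30]
|intersection| = 3

3


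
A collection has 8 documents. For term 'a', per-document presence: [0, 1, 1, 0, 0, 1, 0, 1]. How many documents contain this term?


Checking each document for 'a':
Doc 1: absent
Doc 2: present
Doc 3: present
Doc 4: absent
Doc 5: absent
Doc 6: present
Doc 7: absent
Doc 8: present
df = sum of presences = 0 + 1 + 1 + 0 + 0 + 1 + 0 + 1 = 4

4


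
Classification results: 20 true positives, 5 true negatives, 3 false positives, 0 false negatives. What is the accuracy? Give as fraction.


Accuracy = (TP + TN) / (TP + TN + FP + FN)
TP + TN = 20 + 5 = 25
Total = 20 + 5 + 3 + 0 = 28
Accuracy = 25 / 28 = 25/28

25/28


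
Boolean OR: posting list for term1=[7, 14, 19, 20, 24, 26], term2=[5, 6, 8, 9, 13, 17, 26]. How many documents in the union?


Boolean OR: find union of posting lists
term1 docs: [7, 14, 19, 20, 24, 26]
term2 docs: [5, 6, 8, 9, 13, 17, 26]
Union: [5, 6, 7, 8, 9, 13, 14, 17, 19, 20, 24, 26]
|union| = 12

12


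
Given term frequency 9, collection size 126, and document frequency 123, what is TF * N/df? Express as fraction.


TF * (N/df)
= 9 * (126/123)
= 9 * 42/41
= 378/41

378/41


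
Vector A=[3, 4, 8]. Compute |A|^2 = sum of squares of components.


|A|^2 = sum of squared components
A[0]^2 = 3^2 = 9
A[1]^2 = 4^2 = 16
A[2]^2 = 8^2 = 64
Sum = 9 + 16 + 64 = 89

89


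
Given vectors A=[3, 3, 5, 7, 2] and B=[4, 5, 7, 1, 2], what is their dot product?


Dot product = sum of element-wise products
A[0]*B[0] = 3*4 = 12
A[1]*B[1] = 3*5 = 15
A[2]*B[2] = 5*7 = 35
A[3]*B[3] = 7*1 = 7
A[4]*B[4] = 2*2 = 4
Sum = 12 + 15 + 35 + 7 + 4 = 73

73


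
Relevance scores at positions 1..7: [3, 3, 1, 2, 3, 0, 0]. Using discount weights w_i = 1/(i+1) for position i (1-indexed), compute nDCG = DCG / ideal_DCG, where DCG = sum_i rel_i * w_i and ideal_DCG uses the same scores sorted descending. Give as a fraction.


Position discount weights w_i = 1/(i+1) for i=1..7:
Weights = [1/2, 1/3, 1/4, 1/5, 1/6, 1/7, 1/8]
Actual relevance: [3, 3, 1, 2, 3, 0, 0]
DCG = 3/2 + 3/3 + 1/4 + 2/5 + 3/6 + 0/7 + 0/8 = 73/20
Ideal relevance (sorted desc): [3, 3, 3, 2, 1, 0, 0]
Ideal DCG = 3/2 + 3/3 + 3/4 + 2/5 + 1/6 + 0/7 + 0/8 = 229/60
nDCG = DCG / ideal_DCG = 73/20 / 229/60 = 219/229

219/229


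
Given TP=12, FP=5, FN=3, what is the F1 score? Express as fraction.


F1 = 2 * P * R / (P + R)
P = TP/(TP+FP) = 12/17 = 12/17
R = TP/(TP+FN) = 12/15 = 4/5
2 * P * R = 2 * 12/17 * 4/5 = 96/85
P + R = 12/17 + 4/5 = 128/85
F1 = 96/85 / 128/85 = 3/4

3/4


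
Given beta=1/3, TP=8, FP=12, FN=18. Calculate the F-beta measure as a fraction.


P = TP/(TP+FP) = 8/20 = 2/5
R = TP/(TP+FN) = 8/26 = 4/13
beta^2 = 1/3^2 = 1/9
(1 + beta^2) = 10/9
Numerator = (1+beta^2)*P*R = 16/117
Denominator = beta^2*P + R = 2/45 + 4/13 = 206/585
F_beta = 40/103

40/103


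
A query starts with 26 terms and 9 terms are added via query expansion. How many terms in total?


Original terms: 26
Expansion terms: 9
Total = 26 + 9 = 35

35


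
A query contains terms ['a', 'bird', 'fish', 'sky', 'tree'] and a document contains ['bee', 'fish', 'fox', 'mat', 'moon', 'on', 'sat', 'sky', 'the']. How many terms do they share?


Query terms: ['a', 'bird', 'fish', 'sky', 'tree']
Document terms: ['bee', 'fish', 'fox', 'mat', 'moon', 'on', 'sat', 'sky', 'the']
Common terms: ['fish', 'sky']
Overlap count = 2

2


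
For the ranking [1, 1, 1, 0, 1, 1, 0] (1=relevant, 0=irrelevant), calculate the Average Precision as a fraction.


Computing P@k for each relevant position:
Position 1: relevant, P@1 = 1/1 = 1
Position 2: relevant, P@2 = 2/2 = 1
Position 3: relevant, P@3 = 3/3 = 1
Position 4: not relevant
Position 5: relevant, P@5 = 4/5 = 4/5
Position 6: relevant, P@6 = 5/6 = 5/6
Position 7: not relevant
Sum of P@k = 1 + 1 + 1 + 4/5 + 5/6 = 139/30
AP = 139/30 / 5 = 139/150

139/150


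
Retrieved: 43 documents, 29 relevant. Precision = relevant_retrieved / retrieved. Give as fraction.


Precision = relevant_retrieved / total_retrieved
= 29 / 43
= 29 / (29 + 14)
= 29/43

29/43


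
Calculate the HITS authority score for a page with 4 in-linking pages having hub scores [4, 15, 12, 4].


Authority = sum of hub scores of in-linkers
In-link 1: hub score = 4
In-link 2: hub score = 15
In-link 3: hub score = 12
In-link 4: hub score = 4
Authority = 4 + 15 + 12 + 4 = 35

35


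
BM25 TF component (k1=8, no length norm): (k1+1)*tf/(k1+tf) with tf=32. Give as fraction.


BM25 TF component = (k1+1)*tf / (k1+tf)
k1 = 8, tf = 32
Numerator = (8+1)*32 = 288
Denominator = 8 + 32 = 40
= 288/40 = 36/5

36/5


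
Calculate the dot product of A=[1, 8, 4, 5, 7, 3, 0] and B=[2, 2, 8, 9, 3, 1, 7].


Dot product = sum of element-wise products
A[0]*B[0] = 1*2 = 2
A[1]*B[1] = 8*2 = 16
A[2]*B[2] = 4*8 = 32
A[3]*B[3] = 5*9 = 45
A[4]*B[4] = 7*3 = 21
A[5]*B[5] = 3*1 = 3
A[6]*B[6] = 0*7 = 0
Sum = 2 + 16 + 32 + 45 + 21 + 3 + 0 = 119

119


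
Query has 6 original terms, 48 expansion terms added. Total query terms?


Original terms: 6
Expansion terms: 48
Total = 6 + 48 = 54

54


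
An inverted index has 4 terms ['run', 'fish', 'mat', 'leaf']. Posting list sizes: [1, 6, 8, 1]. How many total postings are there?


Summing posting list sizes:
'run': 1 postings
'fish': 6 postings
'mat': 8 postings
'leaf': 1 postings
Total = 1 + 6 + 8 + 1 = 16

16


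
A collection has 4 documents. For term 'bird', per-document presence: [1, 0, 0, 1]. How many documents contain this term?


Checking each document for 'bird':
Doc 1: present
Doc 2: absent
Doc 3: absent
Doc 4: present
df = sum of presences = 1 + 0 + 0 + 1 = 2

2


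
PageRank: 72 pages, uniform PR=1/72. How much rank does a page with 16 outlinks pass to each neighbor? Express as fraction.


Initial PR = 1/72 = 1/72
Outlinks = 16
Contribution per link = PR / outlinks
= 1/72 / 16
= 1/1152

1/1152


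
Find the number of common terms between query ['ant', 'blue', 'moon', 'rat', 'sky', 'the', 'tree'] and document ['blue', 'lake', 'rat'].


Query terms: ['ant', 'blue', 'moon', 'rat', 'sky', 'the', 'tree']
Document terms: ['blue', 'lake', 'rat']
Common terms: ['blue', 'rat']
Overlap count = 2

2


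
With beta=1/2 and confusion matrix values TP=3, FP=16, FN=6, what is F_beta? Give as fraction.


P = TP/(TP+FP) = 3/19 = 3/19
R = TP/(TP+FN) = 3/9 = 1/3
beta^2 = 1/2^2 = 1/4
(1 + beta^2) = 5/4
Numerator = (1+beta^2)*P*R = 5/76
Denominator = beta^2*P + R = 3/76 + 1/3 = 85/228
F_beta = 3/17

3/17


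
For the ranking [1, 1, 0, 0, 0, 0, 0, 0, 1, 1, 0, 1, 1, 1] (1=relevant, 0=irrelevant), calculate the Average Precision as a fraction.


Computing P@k for each relevant position:
Position 1: relevant, P@1 = 1/1 = 1
Position 2: relevant, P@2 = 2/2 = 1
Position 3: not relevant
Position 4: not relevant
Position 5: not relevant
Position 6: not relevant
Position 7: not relevant
Position 8: not relevant
Position 9: relevant, P@9 = 3/9 = 1/3
Position 10: relevant, P@10 = 4/10 = 2/5
Position 11: not relevant
Position 12: relevant, P@12 = 5/12 = 5/12
Position 13: relevant, P@13 = 6/13 = 6/13
Position 14: relevant, P@14 = 7/14 = 1/2
Sum of P@k = 1 + 1 + 1/3 + 2/5 + 5/12 + 6/13 + 1/2 = 1069/260
AP = 1069/260 / 7 = 1069/1820

1069/1820


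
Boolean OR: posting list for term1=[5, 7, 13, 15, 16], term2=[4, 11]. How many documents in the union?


Boolean OR: find union of posting lists
term1 docs: [5, 7, 13, 15, 16]
term2 docs: [4, 11]
Union: [4, 5, 7, 11, 13, 15, 16]
|union| = 7

7


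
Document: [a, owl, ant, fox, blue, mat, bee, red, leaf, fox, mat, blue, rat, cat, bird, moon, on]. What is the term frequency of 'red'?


Document has 17 words
Scanning for 'red':
Found at positions: [7]
Count = 1

1


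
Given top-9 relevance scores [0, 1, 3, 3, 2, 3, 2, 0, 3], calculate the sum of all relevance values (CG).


Cumulative Gain = sum of relevance scores
Position 1: rel=0, running sum=0
Position 2: rel=1, running sum=1
Position 3: rel=3, running sum=4
Position 4: rel=3, running sum=7
Position 5: rel=2, running sum=9
Position 6: rel=3, running sum=12
Position 7: rel=2, running sum=14
Position 8: rel=0, running sum=14
Position 9: rel=3, running sum=17
CG = 17

17


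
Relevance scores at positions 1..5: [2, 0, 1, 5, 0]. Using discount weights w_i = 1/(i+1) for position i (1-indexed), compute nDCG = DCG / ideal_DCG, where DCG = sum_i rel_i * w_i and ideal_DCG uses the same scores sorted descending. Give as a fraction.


Position discount weights w_i = 1/(i+1) for i=1..5:
Weights = [1/2, 1/3, 1/4, 1/5, 1/6]
Actual relevance: [2, 0, 1, 5, 0]
DCG = 2/2 + 0/3 + 1/4 + 5/5 + 0/6 = 9/4
Ideal relevance (sorted desc): [5, 2, 1, 0, 0]
Ideal DCG = 5/2 + 2/3 + 1/4 + 0/5 + 0/6 = 41/12
nDCG = DCG / ideal_DCG = 9/4 / 41/12 = 27/41

27/41


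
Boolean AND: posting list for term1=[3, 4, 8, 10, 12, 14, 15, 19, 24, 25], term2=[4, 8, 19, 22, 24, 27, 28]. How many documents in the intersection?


Boolean AND: find intersection of posting lists
term1 docs: [3, 4, 8, 10, 12, 14, 15, 19, 24, 25]
term2 docs: [4, 8, 19, 22, 24, 27, 28]
Intersection: [4, 8, 19, 24]
|intersection| = 4

4


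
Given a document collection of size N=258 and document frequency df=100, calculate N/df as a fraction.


IDF ratio = N / df
= 258 / 100
= 129/50

129/50


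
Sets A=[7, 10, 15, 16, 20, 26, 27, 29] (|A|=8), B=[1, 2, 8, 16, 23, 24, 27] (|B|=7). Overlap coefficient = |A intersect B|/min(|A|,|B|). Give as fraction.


A intersect B = [16, 27]
|A intersect B| = 2
min(|A|, |B|) = min(8, 7) = 7
Overlap = 2 / 7 = 2/7

2/7


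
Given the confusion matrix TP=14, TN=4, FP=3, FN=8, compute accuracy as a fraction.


Accuracy = (TP + TN) / (TP + TN + FP + FN)
TP + TN = 14 + 4 = 18
Total = 14 + 4 + 3 + 8 = 29
Accuracy = 18 / 29 = 18/29

18/29


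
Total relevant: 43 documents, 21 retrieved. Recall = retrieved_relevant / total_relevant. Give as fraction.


Recall = retrieved_relevant / total_relevant
= 21 / 43
= 21 / (21 + 22)
= 21/43

21/43


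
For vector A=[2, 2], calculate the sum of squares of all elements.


|A|^2 = sum of squared components
A[0]^2 = 2^2 = 4
A[1]^2 = 2^2 = 4
Sum = 4 + 4 = 8

8


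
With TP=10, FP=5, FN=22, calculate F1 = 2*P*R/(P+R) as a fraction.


F1 = 2 * P * R / (P + R)
P = TP/(TP+FP) = 10/15 = 2/3
R = TP/(TP+FN) = 10/32 = 5/16
2 * P * R = 2 * 2/3 * 5/16 = 5/12
P + R = 2/3 + 5/16 = 47/48
F1 = 5/12 / 47/48 = 20/47

20/47


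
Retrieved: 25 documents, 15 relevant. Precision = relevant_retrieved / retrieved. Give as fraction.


Precision = relevant_retrieved / total_retrieved
= 15 / 25
= 15 / (15 + 10)
= 3/5

3/5


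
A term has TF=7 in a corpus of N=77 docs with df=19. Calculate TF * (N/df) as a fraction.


TF * (N/df)
= 7 * (77/19)
= 7 * 77/19
= 539/19

539/19


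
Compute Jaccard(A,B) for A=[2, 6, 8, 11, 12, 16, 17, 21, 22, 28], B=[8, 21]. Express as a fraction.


A intersect B = [8, 21]
|A intersect B| = 2
A union B = [2, 6, 8, 11, 12, 16, 17, 21, 22, 28]
|A union B| = 10
Jaccard = 2/10 = 1/5

1/5


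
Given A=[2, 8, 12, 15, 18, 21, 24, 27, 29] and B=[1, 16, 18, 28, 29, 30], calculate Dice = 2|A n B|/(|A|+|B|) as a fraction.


A intersect B = [18, 29]
|A intersect B| = 2
|A| = 9, |B| = 6
Dice = 2*2 / (9+6)
= 4 / 15 = 4/15

4/15


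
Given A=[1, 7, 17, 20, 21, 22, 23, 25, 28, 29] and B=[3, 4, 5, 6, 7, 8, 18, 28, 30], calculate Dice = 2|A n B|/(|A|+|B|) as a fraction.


A intersect B = [7, 28]
|A intersect B| = 2
|A| = 10, |B| = 9
Dice = 2*2 / (10+9)
= 4 / 19 = 4/19

4/19


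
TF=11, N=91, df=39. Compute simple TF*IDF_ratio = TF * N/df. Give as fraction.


TF * (N/df)
= 11 * (91/39)
= 11 * 7/3
= 77/3

77/3


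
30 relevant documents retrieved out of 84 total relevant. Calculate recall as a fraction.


Recall = retrieved_relevant / total_relevant
= 30 / 84
= 30 / (30 + 54)
= 5/14

5/14


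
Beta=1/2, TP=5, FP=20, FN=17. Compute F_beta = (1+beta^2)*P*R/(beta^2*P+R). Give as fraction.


P = TP/(TP+FP) = 5/25 = 1/5
R = TP/(TP+FN) = 5/22 = 5/22
beta^2 = 1/2^2 = 1/4
(1 + beta^2) = 5/4
Numerator = (1+beta^2)*P*R = 5/88
Denominator = beta^2*P + R = 1/20 + 5/22 = 61/220
F_beta = 25/122

25/122


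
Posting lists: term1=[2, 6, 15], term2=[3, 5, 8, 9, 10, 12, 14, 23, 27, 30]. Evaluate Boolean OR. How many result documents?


Boolean OR: find union of posting lists
term1 docs: [2, 6, 15]
term2 docs: [3, 5, 8, 9, 10, 12, 14, 23, 27, 30]
Union: [2, 3, 5, 6, 8, 9, 10, 12, 14, 15, 23, 27, 30]
|union| = 13

13


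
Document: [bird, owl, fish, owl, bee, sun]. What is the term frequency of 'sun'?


Document has 6 words
Scanning for 'sun':
Found at positions: [5]
Count = 1

1


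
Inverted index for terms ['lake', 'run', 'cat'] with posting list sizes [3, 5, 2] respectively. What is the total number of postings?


Summing posting list sizes:
'lake': 3 postings
'run': 5 postings
'cat': 2 postings
Total = 3 + 5 + 2 = 10

10


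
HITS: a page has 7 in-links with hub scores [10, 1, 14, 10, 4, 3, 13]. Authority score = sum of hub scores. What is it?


Authority = sum of hub scores of in-linkers
In-link 1: hub score = 10
In-link 2: hub score = 1
In-link 3: hub score = 14
In-link 4: hub score = 10
In-link 5: hub score = 4
In-link 6: hub score = 3
In-link 7: hub score = 13
Authority = 10 + 1 + 14 + 10 + 4 + 3 + 13 = 55

55


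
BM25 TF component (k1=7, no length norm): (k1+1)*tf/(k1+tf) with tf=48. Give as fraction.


BM25 TF component = (k1+1)*tf / (k1+tf)
k1 = 7, tf = 48
Numerator = (7+1)*48 = 384
Denominator = 7 + 48 = 55
= 384/55 = 384/55

384/55


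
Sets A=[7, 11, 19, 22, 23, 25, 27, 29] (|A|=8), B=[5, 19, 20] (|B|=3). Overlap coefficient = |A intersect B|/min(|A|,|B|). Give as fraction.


A intersect B = [19]
|A intersect B| = 1
min(|A|, |B|) = min(8, 3) = 3
Overlap = 1 / 3 = 1/3

1/3


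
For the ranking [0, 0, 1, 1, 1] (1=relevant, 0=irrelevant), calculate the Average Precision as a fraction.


Computing P@k for each relevant position:
Position 1: not relevant
Position 2: not relevant
Position 3: relevant, P@3 = 1/3 = 1/3
Position 4: relevant, P@4 = 2/4 = 1/2
Position 5: relevant, P@5 = 3/5 = 3/5
Sum of P@k = 1/3 + 1/2 + 3/5 = 43/30
AP = 43/30 / 3 = 43/90

43/90


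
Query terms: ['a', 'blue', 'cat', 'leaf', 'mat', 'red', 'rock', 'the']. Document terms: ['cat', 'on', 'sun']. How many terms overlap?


Query terms: ['a', 'blue', 'cat', 'leaf', 'mat', 'red', 'rock', 'the']
Document terms: ['cat', 'on', 'sun']
Common terms: ['cat']
Overlap count = 1

1


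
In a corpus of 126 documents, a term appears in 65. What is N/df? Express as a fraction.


IDF ratio = N / df
= 126 / 65
= 126/65

126/65


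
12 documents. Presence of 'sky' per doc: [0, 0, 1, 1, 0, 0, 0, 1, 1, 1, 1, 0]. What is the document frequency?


Checking each document for 'sky':
Doc 1: absent
Doc 2: absent
Doc 3: present
Doc 4: present
Doc 5: absent
Doc 6: absent
Doc 7: absent
Doc 8: present
Doc 9: present
Doc 10: present
Doc 11: present
Doc 12: absent
df = sum of presences = 0 + 0 + 1 + 1 + 0 + 0 + 0 + 1 + 1 + 1 + 1 + 0 = 6

6


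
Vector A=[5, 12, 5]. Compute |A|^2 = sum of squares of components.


|A|^2 = sum of squared components
A[0]^2 = 5^2 = 25
A[1]^2 = 12^2 = 144
A[2]^2 = 5^2 = 25
Sum = 25 + 144 + 25 = 194

194


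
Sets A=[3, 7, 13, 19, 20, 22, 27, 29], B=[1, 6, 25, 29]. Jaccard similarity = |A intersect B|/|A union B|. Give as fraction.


A intersect B = [29]
|A intersect B| = 1
A union B = [1, 3, 6, 7, 13, 19, 20, 22, 25, 27, 29]
|A union B| = 11
Jaccard = 1/11 = 1/11

1/11


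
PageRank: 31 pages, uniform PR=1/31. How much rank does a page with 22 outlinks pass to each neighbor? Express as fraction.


Initial PR = 1/31 = 1/31
Outlinks = 22
Contribution per link = PR / outlinks
= 1/31 / 22
= 1/682

1/682


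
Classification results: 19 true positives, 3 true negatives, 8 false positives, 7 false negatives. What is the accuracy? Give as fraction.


Accuracy = (TP + TN) / (TP + TN + FP + FN)
TP + TN = 19 + 3 = 22
Total = 19 + 3 + 8 + 7 = 37
Accuracy = 22 / 37 = 22/37

22/37


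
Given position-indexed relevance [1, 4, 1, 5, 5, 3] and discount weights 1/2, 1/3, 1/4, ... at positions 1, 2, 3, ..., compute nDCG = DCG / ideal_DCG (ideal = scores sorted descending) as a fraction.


Position discount weights w_i = 1/(i+1) for i=1..6:
Weights = [1/2, 1/3, 1/4, 1/5, 1/6, 1/7]
Actual relevance: [1, 4, 1, 5, 5, 3]
DCG = 1/2 + 4/3 + 1/4 + 5/5 + 5/6 + 3/7 = 365/84
Ideal relevance (sorted desc): [5, 5, 4, 3, 1, 1]
Ideal DCG = 5/2 + 5/3 + 4/4 + 3/5 + 1/6 + 1/7 = 638/105
nDCG = DCG / ideal_DCG = 365/84 / 638/105 = 1825/2552

1825/2552


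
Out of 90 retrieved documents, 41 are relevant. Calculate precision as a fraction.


Precision = relevant_retrieved / total_retrieved
= 41 / 90
= 41 / (41 + 49)
= 41/90

41/90


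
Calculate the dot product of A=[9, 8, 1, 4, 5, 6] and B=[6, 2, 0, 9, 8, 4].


Dot product = sum of element-wise products
A[0]*B[0] = 9*6 = 54
A[1]*B[1] = 8*2 = 16
A[2]*B[2] = 1*0 = 0
A[3]*B[3] = 4*9 = 36
A[4]*B[4] = 5*8 = 40
A[5]*B[5] = 6*4 = 24
Sum = 54 + 16 + 0 + 36 + 40 + 24 = 170

170


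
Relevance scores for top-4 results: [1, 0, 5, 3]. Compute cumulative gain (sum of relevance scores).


Cumulative Gain = sum of relevance scores
Position 1: rel=1, running sum=1
Position 2: rel=0, running sum=1
Position 3: rel=5, running sum=6
Position 4: rel=3, running sum=9
CG = 9

9


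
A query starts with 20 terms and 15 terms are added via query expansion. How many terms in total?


Original terms: 20
Expansion terms: 15
Total = 20 + 15 = 35

35


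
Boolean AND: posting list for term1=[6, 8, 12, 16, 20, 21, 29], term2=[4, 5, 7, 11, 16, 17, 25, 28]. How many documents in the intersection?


Boolean AND: find intersection of posting lists
term1 docs: [6, 8, 12, 16, 20, 21, 29]
term2 docs: [4, 5, 7, 11, 16, 17, 25, 28]
Intersection: [16]
|intersection| = 1

1


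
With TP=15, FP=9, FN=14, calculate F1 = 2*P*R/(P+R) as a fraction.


F1 = 2 * P * R / (P + R)
P = TP/(TP+FP) = 15/24 = 5/8
R = TP/(TP+FN) = 15/29 = 15/29
2 * P * R = 2 * 5/8 * 15/29 = 75/116
P + R = 5/8 + 15/29 = 265/232
F1 = 75/116 / 265/232 = 30/53

30/53


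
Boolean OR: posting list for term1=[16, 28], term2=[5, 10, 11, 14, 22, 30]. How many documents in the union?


Boolean OR: find union of posting lists
term1 docs: [16, 28]
term2 docs: [5, 10, 11, 14, 22, 30]
Union: [5, 10, 11, 14, 16, 22, 28, 30]
|union| = 8

8


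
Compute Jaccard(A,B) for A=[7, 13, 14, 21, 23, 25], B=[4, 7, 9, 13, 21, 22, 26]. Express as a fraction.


A intersect B = [7, 13, 21]
|A intersect B| = 3
A union B = [4, 7, 9, 13, 14, 21, 22, 23, 25, 26]
|A union B| = 10
Jaccard = 3/10 = 3/10

3/10


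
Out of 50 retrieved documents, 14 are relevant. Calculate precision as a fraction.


Precision = relevant_retrieved / total_retrieved
= 14 / 50
= 14 / (14 + 36)
= 7/25

7/25


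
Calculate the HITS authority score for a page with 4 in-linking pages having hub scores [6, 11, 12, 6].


Authority = sum of hub scores of in-linkers
In-link 1: hub score = 6
In-link 2: hub score = 11
In-link 3: hub score = 12
In-link 4: hub score = 6
Authority = 6 + 11 + 12 + 6 = 35

35


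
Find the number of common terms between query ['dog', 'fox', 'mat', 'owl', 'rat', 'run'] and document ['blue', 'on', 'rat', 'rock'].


Query terms: ['dog', 'fox', 'mat', 'owl', 'rat', 'run']
Document terms: ['blue', 'on', 'rat', 'rock']
Common terms: ['rat']
Overlap count = 1

1


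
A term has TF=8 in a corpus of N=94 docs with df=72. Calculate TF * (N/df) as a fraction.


TF * (N/df)
= 8 * (94/72)
= 8 * 47/36
= 94/9

94/9


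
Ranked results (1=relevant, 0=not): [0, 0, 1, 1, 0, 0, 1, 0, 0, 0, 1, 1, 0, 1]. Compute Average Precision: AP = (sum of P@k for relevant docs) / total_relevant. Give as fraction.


Computing P@k for each relevant position:
Position 1: not relevant
Position 2: not relevant
Position 3: relevant, P@3 = 1/3 = 1/3
Position 4: relevant, P@4 = 2/4 = 1/2
Position 5: not relevant
Position 6: not relevant
Position 7: relevant, P@7 = 3/7 = 3/7
Position 8: not relevant
Position 9: not relevant
Position 10: not relevant
Position 11: relevant, P@11 = 4/11 = 4/11
Position 12: relevant, P@12 = 5/12 = 5/12
Position 13: not relevant
Position 14: relevant, P@14 = 6/14 = 3/7
Sum of P@k = 1/3 + 1/2 + 3/7 + 4/11 + 5/12 + 3/7 = 761/308
AP = 761/308 / 6 = 761/1848

761/1848


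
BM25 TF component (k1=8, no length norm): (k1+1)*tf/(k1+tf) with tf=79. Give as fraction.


BM25 TF component = (k1+1)*tf / (k1+tf)
k1 = 8, tf = 79
Numerator = (8+1)*79 = 711
Denominator = 8 + 79 = 87
= 711/87 = 237/29

237/29


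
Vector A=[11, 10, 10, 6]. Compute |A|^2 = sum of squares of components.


|A|^2 = sum of squared components
A[0]^2 = 11^2 = 121
A[1]^2 = 10^2 = 100
A[2]^2 = 10^2 = 100
A[3]^2 = 6^2 = 36
Sum = 121 + 100 + 100 + 36 = 357

357


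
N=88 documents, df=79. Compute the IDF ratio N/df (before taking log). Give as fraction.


IDF ratio = N / df
= 88 / 79
= 88/79

88/79


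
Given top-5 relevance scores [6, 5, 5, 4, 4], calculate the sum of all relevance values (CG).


Cumulative Gain = sum of relevance scores
Position 1: rel=6, running sum=6
Position 2: rel=5, running sum=11
Position 3: rel=5, running sum=16
Position 4: rel=4, running sum=20
Position 5: rel=4, running sum=24
CG = 24

24


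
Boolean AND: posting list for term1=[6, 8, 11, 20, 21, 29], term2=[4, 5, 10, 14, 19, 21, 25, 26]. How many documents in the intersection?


Boolean AND: find intersection of posting lists
term1 docs: [6, 8, 11, 20, 21, 29]
term2 docs: [4, 5, 10, 14, 19, 21, 25, 26]
Intersection: [21]
|intersection| = 1

1


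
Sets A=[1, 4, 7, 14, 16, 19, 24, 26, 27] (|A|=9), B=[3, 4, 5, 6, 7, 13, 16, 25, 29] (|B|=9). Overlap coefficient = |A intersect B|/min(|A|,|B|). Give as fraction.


A intersect B = [4, 7, 16]
|A intersect B| = 3
min(|A|, |B|) = min(9, 9) = 9
Overlap = 3 / 9 = 1/3

1/3


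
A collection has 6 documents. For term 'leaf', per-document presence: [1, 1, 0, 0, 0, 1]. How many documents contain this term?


Checking each document for 'leaf':
Doc 1: present
Doc 2: present
Doc 3: absent
Doc 4: absent
Doc 5: absent
Doc 6: present
df = sum of presences = 1 + 1 + 0 + 0 + 0 + 1 = 3

3


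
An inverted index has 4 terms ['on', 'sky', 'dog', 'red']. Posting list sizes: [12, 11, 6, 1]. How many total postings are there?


Summing posting list sizes:
'on': 12 postings
'sky': 11 postings
'dog': 6 postings
'red': 1 postings
Total = 12 + 11 + 6 + 1 = 30

30


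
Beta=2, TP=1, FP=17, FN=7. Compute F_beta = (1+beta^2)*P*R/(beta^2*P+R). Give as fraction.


P = TP/(TP+FP) = 1/18 = 1/18
R = TP/(TP+FN) = 1/8 = 1/8
beta^2 = 2^2 = 4
(1 + beta^2) = 5
Numerator = (1+beta^2)*P*R = 5/144
Denominator = beta^2*P + R = 2/9 + 1/8 = 25/72
F_beta = 1/10

1/10


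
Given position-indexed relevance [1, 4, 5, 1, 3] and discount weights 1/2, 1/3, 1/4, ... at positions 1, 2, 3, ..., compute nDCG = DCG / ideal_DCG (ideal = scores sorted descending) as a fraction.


Position discount weights w_i = 1/(i+1) for i=1..5:
Weights = [1/2, 1/3, 1/4, 1/5, 1/6]
Actual relevance: [1, 4, 5, 1, 3]
DCG = 1/2 + 4/3 + 5/4 + 1/5 + 3/6 = 227/60
Ideal relevance (sorted desc): [5, 4, 3, 1, 1]
Ideal DCG = 5/2 + 4/3 + 3/4 + 1/5 + 1/6 = 99/20
nDCG = DCG / ideal_DCG = 227/60 / 99/20 = 227/297

227/297


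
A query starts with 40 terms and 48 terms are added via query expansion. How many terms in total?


Original terms: 40
Expansion terms: 48
Total = 40 + 48 = 88

88


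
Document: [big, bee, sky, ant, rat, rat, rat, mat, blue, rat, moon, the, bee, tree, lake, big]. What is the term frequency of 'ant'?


Document has 16 words
Scanning for 'ant':
Found at positions: [3]
Count = 1

1


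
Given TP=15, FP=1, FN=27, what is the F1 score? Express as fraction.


F1 = 2 * P * R / (P + R)
P = TP/(TP+FP) = 15/16 = 15/16
R = TP/(TP+FN) = 15/42 = 5/14
2 * P * R = 2 * 15/16 * 5/14 = 75/112
P + R = 15/16 + 5/14 = 145/112
F1 = 75/112 / 145/112 = 15/29

15/29


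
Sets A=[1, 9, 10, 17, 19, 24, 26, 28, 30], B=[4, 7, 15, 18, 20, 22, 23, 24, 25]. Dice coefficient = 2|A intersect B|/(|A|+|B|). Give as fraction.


A intersect B = [24]
|A intersect B| = 1
|A| = 9, |B| = 9
Dice = 2*1 / (9+9)
= 2 / 18 = 1/9

1/9


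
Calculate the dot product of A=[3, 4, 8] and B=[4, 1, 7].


Dot product = sum of element-wise products
A[0]*B[0] = 3*4 = 12
A[1]*B[1] = 4*1 = 4
A[2]*B[2] = 8*7 = 56
Sum = 12 + 4 + 56 = 72

72


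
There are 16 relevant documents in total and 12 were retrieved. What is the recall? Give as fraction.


Recall = retrieved_relevant / total_relevant
= 12 / 16
= 12 / (12 + 4)
= 3/4

3/4


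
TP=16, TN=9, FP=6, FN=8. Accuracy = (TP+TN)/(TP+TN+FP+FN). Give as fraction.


Accuracy = (TP + TN) / (TP + TN + FP + FN)
TP + TN = 16 + 9 = 25
Total = 16 + 9 + 6 + 8 = 39
Accuracy = 25 / 39 = 25/39

25/39


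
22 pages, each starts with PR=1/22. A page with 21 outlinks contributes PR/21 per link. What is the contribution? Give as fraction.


Initial PR = 1/22 = 1/22
Outlinks = 21
Contribution per link = PR / outlinks
= 1/22 / 21
= 1/462

1/462


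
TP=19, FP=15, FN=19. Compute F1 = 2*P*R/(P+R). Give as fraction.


F1 = 2 * P * R / (P + R)
P = TP/(TP+FP) = 19/34 = 19/34
R = TP/(TP+FN) = 19/38 = 1/2
2 * P * R = 2 * 19/34 * 1/2 = 19/34
P + R = 19/34 + 1/2 = 18/17
F1 = 19/34 / 18/17 = 19/36

19/36


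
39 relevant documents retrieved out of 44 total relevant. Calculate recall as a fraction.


Recall = retrieved_relevant / total_relevant
= 39 / 44
= 39 / (39 + 5)
= 39/44

39/44


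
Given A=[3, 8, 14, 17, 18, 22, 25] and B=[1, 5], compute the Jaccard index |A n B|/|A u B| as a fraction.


A intersect B = []
|A intersect B| = 0
A union B = [1, 3, 5, 8, 14, 17, 18, 22, 25]
|A union B| = 9
Jaccard = 0/9 = 0

0


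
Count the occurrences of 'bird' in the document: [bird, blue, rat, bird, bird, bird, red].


Document has 7 words
Scanning for 'bird':
Found at positions: [0, 3, 4, 5]
Count = 4

4


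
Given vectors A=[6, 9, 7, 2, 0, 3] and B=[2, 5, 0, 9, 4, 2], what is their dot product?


Dot product = sum of element-wise products
A[0]*B[0] = 6*2 = 12
A[1]*B[1] = 9*5 = 45
A[2]*B[2] = 7*0 = 0
A[3]*B[3] = 2*9 = 18
A[4]*B[4] = 0*4 = 0
A[5]*B[5] = 3*2 = 6
Sum = 12 + 45 + 0 + 18 + 0 + 6 = 81

81


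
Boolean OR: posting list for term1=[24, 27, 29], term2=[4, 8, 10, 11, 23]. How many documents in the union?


Boolean OR: find union of posting lists
term1 docs: [24, 27, 29]
term2 docs: [4, 8, 10, 11, 23]
Union: [4, 8, 10, 11, 23, 24, 27, 29]
|union| = 8

8


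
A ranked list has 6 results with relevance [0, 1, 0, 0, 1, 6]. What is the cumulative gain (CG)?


Cumulative Gain = sum of relevance scores
Position 1: rel=0, running sum=0
Position 2: rel=1, running sum=1
Position 3: rel=0, running sum=1
Position 4: rel=0, running sum=1
Position 5: rel=1, running sum=2
Position 6: rel=6, running sum=8
CG = 8

8


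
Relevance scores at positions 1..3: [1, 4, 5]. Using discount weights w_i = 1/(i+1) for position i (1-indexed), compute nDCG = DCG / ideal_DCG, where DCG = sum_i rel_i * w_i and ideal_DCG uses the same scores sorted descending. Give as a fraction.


Position discount weights w_i = 1/(i+1) for i=1..3:
Weights = [1/2, 1/3, 1/4]
Actual relevance: [1, 4, 5]
DCG = 1/2 + 4/3 + 5/4 = 37/12
Ideal relevance (sorted desc): [5, 4, 1]
Ideal DCG = 5/2 + 4/3 + 1/4 = 49/12
nDCG = DCG / ideal_DCG = 37/12 / 49/12 = 37/49

37/49


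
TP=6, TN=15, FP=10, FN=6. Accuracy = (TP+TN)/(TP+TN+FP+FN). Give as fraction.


Accuracy = (TP + TN) / (TP + TN + FP + FN)
TP + TN = 6 + 15 = 21
Total = 6 + 15 + 10 + 6 = 37
Accuracy = 21 / 37 = 21/37

21/37


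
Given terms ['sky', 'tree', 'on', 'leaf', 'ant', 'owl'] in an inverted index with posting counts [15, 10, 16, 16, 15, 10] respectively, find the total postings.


Summing posting list sizes:
'sky': 15 postings
'tree': 10 postings
'on': 16 postings
'leaf': 16 postings
'ant': 15 postings
'owl': 10 postings
Total = 15 + 10 + 16 + 16 + 15 + 10 = 82

82


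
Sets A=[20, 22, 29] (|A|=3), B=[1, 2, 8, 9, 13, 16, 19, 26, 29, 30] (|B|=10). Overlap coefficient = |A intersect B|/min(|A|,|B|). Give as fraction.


A intersect B = [29]
|A intersect B| = 1
min(|A|, |B|) = min(3, 10) = 3
Overlap = 1 / 3 = 1/3

1/3
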